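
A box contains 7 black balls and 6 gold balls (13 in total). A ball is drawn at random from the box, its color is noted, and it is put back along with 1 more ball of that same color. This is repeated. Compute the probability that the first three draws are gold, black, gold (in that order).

7/65

Track the composition after each reinforcement of +1.
P = (6/13) · (7/14) · (7/15) = 7/65 ≈ 0.1077.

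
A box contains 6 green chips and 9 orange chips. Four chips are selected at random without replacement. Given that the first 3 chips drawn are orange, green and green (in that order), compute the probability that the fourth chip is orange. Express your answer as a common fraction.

After removing 2 green, 1 orange, the box has 8 orange out of 12 remaining.
P(fourth is orange | given) = 8/12 = 2/3 ≈ 0.6667.

2/3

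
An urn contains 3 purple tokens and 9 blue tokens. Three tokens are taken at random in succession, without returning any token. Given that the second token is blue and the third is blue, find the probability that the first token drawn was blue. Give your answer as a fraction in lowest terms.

7/10

P(first=blue and the second token is blue and the third is blue) = (9/12)·(8/11)·(7/10) = 21/55.
P(E) = Σ over first color = 9/55 + 21/55 = 6/11.
By Bayes, P(first=blue | E) = 21/55 / 6/11 = 7/10 ≈ 0.7000.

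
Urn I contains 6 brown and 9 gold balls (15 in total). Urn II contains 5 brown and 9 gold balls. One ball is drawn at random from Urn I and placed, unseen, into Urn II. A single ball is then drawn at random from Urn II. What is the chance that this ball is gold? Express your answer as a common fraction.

Condition on how many of the transferred balls are gold (from Urn I: 9 gold of 15; then Urn II has 15 total).
  0 gold: C(9,0)C(6,1)/C(15,1) = 2/5; then P = 9/15
  1 gold: C(9,1)C(6,0)/C(15,1) = 3/5; then P = 10/15
P(gold from Urn II) = 16/25 ≈ 0.6400.

16/25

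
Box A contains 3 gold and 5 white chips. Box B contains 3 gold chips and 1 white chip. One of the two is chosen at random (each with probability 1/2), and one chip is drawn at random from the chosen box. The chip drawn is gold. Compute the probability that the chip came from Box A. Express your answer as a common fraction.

P(gold | Box A) = 3/8; P(gold | Box B) = 3/4.
P(gold) = 1/2·3/8 + 1/2·3/4 = 9/16.
By Bayes' rule, P(Box A | gold) = 3/16 / 9/16 = 1/3 ≈ 0.3333.

1/3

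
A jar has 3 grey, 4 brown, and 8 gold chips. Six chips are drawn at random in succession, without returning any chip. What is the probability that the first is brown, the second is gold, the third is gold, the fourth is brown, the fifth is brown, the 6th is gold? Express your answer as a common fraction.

Multiply the conditional probability of each draw in order, without replacement, so each draw removes one from its color and from the total.
P = (4/15) · (8/14) · (7/13) · (3/12) · (2/11) · (6/10) = 8/3575 ≈ 0.0022.

8/3575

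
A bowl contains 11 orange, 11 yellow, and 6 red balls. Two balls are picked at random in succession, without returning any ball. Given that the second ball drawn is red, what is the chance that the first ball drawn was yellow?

P(first=yellow and the second ball drawn is red) = (11/28)·(6/27) = 11/126.
P(the second ball drawn is red) = Σ over first color = 11/126 + 11/126 + 5/126 = 3/14.
By Bayes, P(first=yellow | the second ball drawn is red) = 11/126 / 3/14 = 11/27 ≈ 0.4074.

11/27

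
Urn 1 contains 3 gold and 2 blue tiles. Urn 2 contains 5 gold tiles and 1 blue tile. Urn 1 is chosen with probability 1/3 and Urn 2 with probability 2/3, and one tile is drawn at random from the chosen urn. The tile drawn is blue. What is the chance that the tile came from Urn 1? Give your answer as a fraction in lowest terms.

6/11

P(blue | Urn 1) = 2/5; P(blue | Urn 2) = 1/6.
P(blue) = 1/3·2/5 + 2/3·1/6 = 11/45.
By Bayes' rule, P(Urn 1 | blue) = 2/15 / 11/45 = 6/11 ≈ 0.5455.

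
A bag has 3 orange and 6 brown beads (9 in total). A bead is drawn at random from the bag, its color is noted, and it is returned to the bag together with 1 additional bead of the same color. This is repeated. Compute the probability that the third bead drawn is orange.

Sum over the four possibilities for the first two draws (orange/not-orange each), tracking how the orange count and total change by +1 per draw.
P(third is orange) = 1/3 ≈ 0.3333. (In a Pólya urn every draw has the same marginal probability 3/9.)

1/3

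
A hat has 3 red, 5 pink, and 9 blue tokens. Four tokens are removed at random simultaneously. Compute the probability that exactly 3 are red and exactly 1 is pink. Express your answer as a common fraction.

1/476

Unordered draws without replacement: count favorable combinations over C(17,4).
Favorable = C(3,3) · C(5,1) · C(9,0) = 5; total = C(17,4) = 2380.
P = 5/2380 = 1/476 ≈ 0.0021.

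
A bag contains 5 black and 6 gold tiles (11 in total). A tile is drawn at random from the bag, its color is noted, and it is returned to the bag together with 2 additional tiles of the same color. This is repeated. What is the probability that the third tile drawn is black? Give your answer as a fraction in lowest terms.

5/11

Sum over the four possibilities for the first two draws (black/not-black each), tracking how the black count and total change by +2 per draw.
P(third is black) = 5/11 ≈ 0.4545. (In a Pólya urn every draw has the same marginal probability 5/11.)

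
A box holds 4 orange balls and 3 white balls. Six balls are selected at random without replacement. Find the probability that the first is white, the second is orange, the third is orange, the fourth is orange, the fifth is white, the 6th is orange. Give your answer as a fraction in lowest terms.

Multiply the conditional probability of each draw in order, without replacement, so each draw removes one from its color and from the total.
P = (3/7) · (4/6) · (3/5) · (2/4) · (2/3) · (1/2) = 1/35 ≈ 0.0286.

1/35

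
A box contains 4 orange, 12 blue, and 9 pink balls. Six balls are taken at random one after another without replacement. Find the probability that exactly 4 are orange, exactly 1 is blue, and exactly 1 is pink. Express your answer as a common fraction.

27/44275

Unordered draws without replacement: count favorable combinations over C(25,6).
Favorable = C(4,4) · C(12,1) · C(9,1) = 108; total = C(25,6) = 177100.
P = 108/177100 = 27/44275 ≈ 0.0006.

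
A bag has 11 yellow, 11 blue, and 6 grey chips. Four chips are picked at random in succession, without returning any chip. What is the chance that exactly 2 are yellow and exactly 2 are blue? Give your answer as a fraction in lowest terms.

121/819

Unordered draws without replacement: count favorable combinations over C(28,4).
Favorable = C(11,2) · C(11,2) · C(6,0) = 3025; total = C(28,4) = 20475.
P = 3025/20475 = 121/819 ≈ 0.1477.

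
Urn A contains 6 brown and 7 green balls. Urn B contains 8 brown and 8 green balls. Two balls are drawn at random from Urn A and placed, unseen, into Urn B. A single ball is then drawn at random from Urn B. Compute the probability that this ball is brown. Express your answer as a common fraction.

58/117

Condition on how many of the transferred balls are brown (from Urn A: 6 brown of 13; then Urn B has 18 total).
  0 brown: C(6,0)C(7,2)/C(13,2) = 7/26; then P = 8/18
  1 brown: C(6,1)C(7,1)/C(13,2) = 7/13; then P = 9/18
  2 brown: C(6,2)C(7,0)/C(13,2) = 5/26; then P = 10/18
P(brown from Urn B) = 58/117 ≈ 0.4957.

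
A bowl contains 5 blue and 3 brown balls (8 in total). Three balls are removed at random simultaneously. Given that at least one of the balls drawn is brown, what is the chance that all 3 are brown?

P(all 3 brown) = C(3,3)/C(8,3) = 1/56; P(at least one brown) = 1 − C(5,3)/C(8,3) = 23/28.
Since 'all 3 brown' ⊆ 'at least one brown', P(all 3 | at least one) = 1/56 / 23/28 = 1/46 ≈ 0.0217.

1/46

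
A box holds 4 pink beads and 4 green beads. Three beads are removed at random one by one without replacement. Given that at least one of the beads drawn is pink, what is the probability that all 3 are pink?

P(all 3 pink) = C(4,3)/C(8,3) = 1/14; P(at least one pink) = 1 − C(4,3)/C(8,3) = 13/14.
Since 'all 3 pink' ⊆ 'at least one pink', P(all 3 | at least one) = 1/14 / 13/14 = 1/13 ≈ 0.0769.

1/13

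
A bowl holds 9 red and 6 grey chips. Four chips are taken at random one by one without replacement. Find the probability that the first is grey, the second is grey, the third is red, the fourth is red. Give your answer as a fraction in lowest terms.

6/91

Multiply the conditional probability of each draw in order, without replacement, so each draw removes one from its color and from the total.
P = (6/15) · (5/14) · (9/13) · (8/12) = 6/91 ≈ 0.0659.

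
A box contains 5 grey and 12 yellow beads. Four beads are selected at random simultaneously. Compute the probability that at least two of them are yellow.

451/476

Sum the hypergeometric tail for j = 2,…,4 yellow beads.
Favorable = C(12,2)·C(5,2) + C(12,3)·C(5,1) + C(12,4)·C(5,0) = 2255; total = C(17,4) = 2380.
P = 2255/2380 = 451/476 ≈ 0.9475.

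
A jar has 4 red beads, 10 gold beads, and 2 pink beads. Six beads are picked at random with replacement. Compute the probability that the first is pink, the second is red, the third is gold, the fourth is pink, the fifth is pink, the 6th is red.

5/65536

Multiply the conditional probability of each draw in order, with replacement (the composition resets each draw).
P = (2/16) · (4/16) · (10/16) · (2/16) · (2/16) · (4/16) = 5/65536 ≈ 0.0001.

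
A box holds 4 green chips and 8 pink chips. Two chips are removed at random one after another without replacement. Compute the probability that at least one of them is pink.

10/11

Use the complement: P(at least one pink) = 1 − P(no pink).
P(none) = C(4,2)/C(12,2) = 6/66.
So P = 1 − 6/66 = 10/11 ≈ 0.9091.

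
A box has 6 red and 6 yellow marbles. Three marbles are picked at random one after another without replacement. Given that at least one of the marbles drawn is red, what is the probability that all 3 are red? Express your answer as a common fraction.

1/10

P(all 3 red) = C(6,3)/C(12,3) = 1/11; P(at least one red) = 1 − C(6,3)/C(12,3) = 10/11.
Since 'all 3 red' ⊆ 'at least one red', P(all 3 | at least one) = 1/11 / 10/11 = 1/10 ≈ 0.1000.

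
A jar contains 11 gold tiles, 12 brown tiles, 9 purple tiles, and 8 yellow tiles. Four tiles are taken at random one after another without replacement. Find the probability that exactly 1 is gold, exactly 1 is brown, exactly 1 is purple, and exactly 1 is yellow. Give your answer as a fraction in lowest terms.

Unordered draws without replacement: count favorable combinations over C(40,4).
Favorable = C(11,1) · C(12,1) · C(9,1) · C(8,1) = 9504; total = C(40,4) = 91390.
P = 9504/91390 = 4752/45695 ≈ 0.1040.

4752/45695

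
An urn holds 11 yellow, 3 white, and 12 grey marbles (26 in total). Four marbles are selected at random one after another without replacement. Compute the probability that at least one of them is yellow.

209/230

Use the complement: P(at least one yellow) = 1 − P(no yellow).
P(none) = C(15,4)/C(26,4) = 1365/14950.
So P = 1 − 1365/14950 = 209/230 ≈ 0.9087.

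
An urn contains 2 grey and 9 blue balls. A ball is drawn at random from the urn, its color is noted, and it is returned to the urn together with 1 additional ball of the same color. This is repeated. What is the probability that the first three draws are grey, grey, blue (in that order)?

9/286

Track the composition after each reinforcement of +1.
P = (2/11) · (3/12) · (9/13) = 9/286 ≈ 0.0315.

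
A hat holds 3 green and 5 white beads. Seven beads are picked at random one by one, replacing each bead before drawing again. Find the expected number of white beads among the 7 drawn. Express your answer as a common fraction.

35/8

By linearity of expectation, E[X] = Σ P(draw i is white); each independent draw has P(white) = 5/8.
E[X] = 7 · 5/8 = 35/8 ≈ 4.3750.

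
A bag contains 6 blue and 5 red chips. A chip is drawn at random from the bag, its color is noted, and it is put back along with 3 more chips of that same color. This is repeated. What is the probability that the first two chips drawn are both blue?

27/77

After a blue draw the bag holds 9 blue out of 14.
P = (6/11)·(9/14) = 27/77 ≈ 0.3506.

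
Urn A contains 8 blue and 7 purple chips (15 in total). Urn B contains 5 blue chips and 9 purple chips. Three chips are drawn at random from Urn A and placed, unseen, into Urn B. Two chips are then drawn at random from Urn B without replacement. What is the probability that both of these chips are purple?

123/340

Condition on how many of the transferred chips are purple (from Urn A: 7 purple of 15; then Urn B has 17 total).
  0 purple: C(7,0)C(8,3)/C(15,3) = 8/65; then P = C(9,2)/C(17,2) = 9/34
  1 purple: C(7,1)C(8,2)/C(15,3) = 28/65; then P = C(10,2)/C(17,2) = 45/136
  2 purple: C(7,2)C(8,1)/C(15,3) = 24/65; then P = C(11,2)/C(17,2) = 55/136
  3 purple: C(7,3)C(8,0)/C(15,3) = 1/13; then P = C(12,2)/C(17,2) = 33/68
P(both purple) = 123/340 ≈ 0.3618.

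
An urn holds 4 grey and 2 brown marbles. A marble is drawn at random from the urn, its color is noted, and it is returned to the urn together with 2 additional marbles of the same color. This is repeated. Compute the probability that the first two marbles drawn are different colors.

1/3

Either brown then grey, or grey then brown; after the first draw the total is 8.
P = (2/6)·(4/8) + (4/6)·(2/8) = 1/3 ≈ 0.3333.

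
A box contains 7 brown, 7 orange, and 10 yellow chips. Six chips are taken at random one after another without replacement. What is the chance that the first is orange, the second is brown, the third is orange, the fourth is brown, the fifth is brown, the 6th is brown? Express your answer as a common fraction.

Multiply the conditional probability of each draw in order, without replacement, so each draw removes one from its color and from the total.
P = (7/24) · (7/23) · (6/22) · (6/21) · (5/20) · (4/19) = 7/19228 ≈ 0.0004.

7/19228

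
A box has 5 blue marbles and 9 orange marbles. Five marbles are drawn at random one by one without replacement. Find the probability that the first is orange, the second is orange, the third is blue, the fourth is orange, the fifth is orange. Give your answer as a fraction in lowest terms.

9/143

Multiply the conditional probability of each draw in order, without replacement, so each draw removes one from its color and from the total.
P = (9/14) · (8/13) · (5/12) · (7/11) · (6/10) = 9/143 ≈ 0.0629.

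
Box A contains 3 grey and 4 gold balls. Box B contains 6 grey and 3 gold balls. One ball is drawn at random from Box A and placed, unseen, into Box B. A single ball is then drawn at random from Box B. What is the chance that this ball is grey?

Condition on how many of the transferred balls are grey (from Box A: 3 grey of 7; then Box B has 10 total).
  0 grey: C(3,0)C(4,1)/C(7,1) = 4/7; then P = 6/10
  1 grey: C(3,1)C(4,0)/C(7,1) = 3/7; then P = 7/10
P(grey from Box B) = 9/14 ≈ 0.6429.

9/14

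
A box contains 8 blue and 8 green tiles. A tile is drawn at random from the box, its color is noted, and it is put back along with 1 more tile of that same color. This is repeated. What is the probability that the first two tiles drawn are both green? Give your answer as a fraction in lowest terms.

9/34

After a green draw the box holds 9 green out of 17.
P = (8/16)·(9/17) = 9/34 ≈ 0.2647.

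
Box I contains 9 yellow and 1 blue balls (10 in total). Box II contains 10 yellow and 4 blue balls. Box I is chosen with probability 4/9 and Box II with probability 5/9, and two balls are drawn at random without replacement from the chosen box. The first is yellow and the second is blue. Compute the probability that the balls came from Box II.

250/341

P(E | Box I) = 1/10; P(E | Box II) = 20/91.
P(E) = 4/9·1/10 + 5/9·20/91 = 682/4095.
By Bayes' rule, P(Box II | E) = 100/819 / 682/4095 = 250/341 ≈ 0.7331.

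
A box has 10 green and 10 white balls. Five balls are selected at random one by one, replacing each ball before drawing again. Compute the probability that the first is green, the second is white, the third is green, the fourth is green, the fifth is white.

1/32

Multiply the conditional probability of each draw in order, with replacement (the composition resets each draw).
P = (10/20) · (10/20) · (10/20) · (10/20) · (10/20) = 1/32 ≈ 0.0312.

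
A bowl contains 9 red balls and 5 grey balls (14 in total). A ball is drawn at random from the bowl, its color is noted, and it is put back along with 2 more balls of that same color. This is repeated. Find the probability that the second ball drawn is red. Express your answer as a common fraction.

Condition on the first draw. If first is red (prob 9/14), second-red has prob (11)/(16); if not (prob 5/14), it has prob 9/(16).
P = (9/14)·(11/16) + (5/14)·(9/16) = 9/14 ≈ 0.6429.

9/14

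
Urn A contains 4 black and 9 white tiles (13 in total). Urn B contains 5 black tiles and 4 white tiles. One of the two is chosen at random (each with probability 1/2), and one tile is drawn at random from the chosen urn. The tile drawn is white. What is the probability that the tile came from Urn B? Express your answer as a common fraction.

P(white | Urn A) = 9/13; P(white | Urn B) = 4/9.
P(white) = 1/2·9/13 + 1/2·4/9 = 133/234.
By Bayes' rule, P(Urn B | white) = 2/9 / 133/234 = 52/133 ≈ 0.3910.

52/133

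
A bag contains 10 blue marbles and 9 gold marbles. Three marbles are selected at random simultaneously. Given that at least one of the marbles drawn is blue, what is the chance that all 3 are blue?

P(all 3 blue) = C(10,3)/C(19,3) = 40/323; P(at least one blue) = 1 − C(9,3)/C(19,3) = 295/323.
Since 'all 3 blue' ⊆ 'at least one blue', P(all 3 | at least one) = 40/323 / 295/323 = 8/59 ≈ 0.1356.

8/59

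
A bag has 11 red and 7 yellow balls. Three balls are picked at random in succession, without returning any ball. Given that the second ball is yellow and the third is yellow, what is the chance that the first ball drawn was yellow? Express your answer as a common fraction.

5/16

P(first=yellow and the second ball is yellow and the third is yellow) = (7/18)·(6/17)·(5/16) = 35/816.
P(E) = Σ over first color = 77/816 + 35/816 = 7/51.
By Bayes, P(first=yellow | E) = 35/816 / 7/51 = 5/16 ≈ 0.3125.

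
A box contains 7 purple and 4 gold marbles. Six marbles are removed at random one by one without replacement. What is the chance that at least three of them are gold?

23/66

Sum the hypergeometric tail for j = 3,…,4 gold marbles.
Favorable = C(4,3)·C(7,3) + C(4,4)·C(7,2) = 161; total = C(11,6) = 462.
P = 161/462 = 23/66 ≈ 0.3485.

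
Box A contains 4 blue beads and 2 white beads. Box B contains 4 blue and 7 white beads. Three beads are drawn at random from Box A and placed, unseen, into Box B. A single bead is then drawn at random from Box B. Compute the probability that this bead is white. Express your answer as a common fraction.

Condition on how many of the transferred beads are white (from Box A: 2 white of 6; then Box B has 14 total).
  0 white: C(2,0)C(4,3)/C(6,3) = 1/5; then P = 7/14
  1 white: C(2,1)C(4,2)/C(6,3) = 3/5; then P = 8/14
  2 white: C(2,2)C(4,1)/C(6,3) = 1/5; then P = 9/14
P(white from Box B) = 4/7 ≈ 0.5714.

4/7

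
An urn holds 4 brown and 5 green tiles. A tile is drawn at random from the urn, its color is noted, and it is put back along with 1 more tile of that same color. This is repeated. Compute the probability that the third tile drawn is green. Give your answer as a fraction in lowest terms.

5/9

Sum over the four possibilities for the first two draws (green/not-green each), tracking how the green count and total change by +1 per draw.
P(third is green) = 5/9 ≈ 0.5556. (In a Pólya urn every draw has the same marginal probability 5/9.)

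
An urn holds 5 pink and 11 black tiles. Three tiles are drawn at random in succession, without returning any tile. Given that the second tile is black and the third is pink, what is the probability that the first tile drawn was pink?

2/7

P(first=pink and the second tile is black and the third is pink) = (5/16)·(11/15)·(4/14) = 11/168.
P(E) = Σ over first color = 11/168 + 55/336 = 11/48.
By Bayes, P(first=pink | E) = 11/168 / 11/48 = 2/7 ≈ 0.2857.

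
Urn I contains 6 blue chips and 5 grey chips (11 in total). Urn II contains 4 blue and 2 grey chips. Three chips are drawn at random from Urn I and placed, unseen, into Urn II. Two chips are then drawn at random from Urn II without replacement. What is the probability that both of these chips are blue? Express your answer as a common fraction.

Condition on how many of the transferred chips are blue (from Urn I: 6 blue of 11; then Urn II has 9 total).
  0 blue: C(6,0)C(5,3)/C(11,3) = 2/33; then P = C(4,2)/C(9,2) = 1/6
  1 blue: C(6,1)C(5,2)/C(11,3) = 4/11; then P = C(5,2)/C(9,2) = 5/18
  2 blue: C(6,2)C(5,1)/C(11,3) = 5/11; then P = C(6,2)/C(9,2) = 5/12
  3 blue: C(6,3)C(5,0)/C(11,3) = 4/33; then P = C(7,2)/C(9,2) = 7/12
P(both blue) = 49/132 ≈ 0.3712.

49/132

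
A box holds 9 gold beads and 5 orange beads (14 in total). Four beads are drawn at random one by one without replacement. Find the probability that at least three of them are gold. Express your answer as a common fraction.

Sum the hypergeometric tail for j = 3,…,4 gold beads.
Favorable = C(9,3)·C(5,1) + C(9,4)·C(5,0) = 546; total = C(14,4) = 1001.
P = 546/1001 = 6/11 ≈ 0.5455.

6/11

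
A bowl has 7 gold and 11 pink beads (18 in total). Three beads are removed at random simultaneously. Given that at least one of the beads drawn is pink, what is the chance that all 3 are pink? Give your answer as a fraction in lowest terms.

P(all 3 pink) = C(11,3)/C(18,3) = 55/272; P(at least one pink) = 1 − C(7,3)/C(18,3) = 781/816.
Since 'all 3 pink' ⊆ 'at least one pink', P(all 3 | at least one) = 55/272 / 781/816 = 15/71 ≈ 0.2113.

15/71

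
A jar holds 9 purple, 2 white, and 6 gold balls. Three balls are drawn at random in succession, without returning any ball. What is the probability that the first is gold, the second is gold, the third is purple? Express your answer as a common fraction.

Multiply the conditional probability of each draw in order, without replacement, so each draw removes one from its color and from the total.
P = (6/17) · (5/16) · (9/15) = 9/136 ≈ 0.0662.

9/136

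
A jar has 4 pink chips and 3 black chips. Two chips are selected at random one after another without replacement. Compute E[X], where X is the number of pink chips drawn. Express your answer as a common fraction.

8/7

By linearity of expectation, E[X] = Σ P(draw i is pink); by symmetry each draw (even without replacement) has P(pink) = 4/7.
E[X] = 2 · 4/7 = 8/7 ≈ 1.1429.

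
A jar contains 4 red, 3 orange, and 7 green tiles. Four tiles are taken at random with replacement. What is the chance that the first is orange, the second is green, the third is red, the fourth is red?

Multiply the conditional probability of each draw in order, with replacement (the composition resets each draw).
P = (3/14) · (7/14) · (4/14) · (4/14) = 3/343 ≈ 0.0087.

3/343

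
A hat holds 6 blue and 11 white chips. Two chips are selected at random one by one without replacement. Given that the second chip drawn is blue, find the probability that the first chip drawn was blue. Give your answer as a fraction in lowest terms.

P(first=blue and the second chip drawn is blue) = (6/17)·(5/16) = 15/136.
P(the second chip drawn is blue) = Σ over first color = 15/136 + 33/136 = 6/17.
By Bayes, P(first=blue | the second chip drawn is blue) = 15/136 / 6/17 = 5/16 ≈ 0.3125.

5/16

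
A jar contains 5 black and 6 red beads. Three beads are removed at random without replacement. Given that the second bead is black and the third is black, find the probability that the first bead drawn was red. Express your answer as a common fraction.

2/3

P(first=red and the second bead is black and the third is black) = (6/11)·(5/10)·(4/9) = 4/33.
P(E) = Σ over first color = 2/33 + 4/33 = 2/11.
By Bayes, P(first=red | E) = 4/33 / 2/11 = 2/3 ≈ 0.6667.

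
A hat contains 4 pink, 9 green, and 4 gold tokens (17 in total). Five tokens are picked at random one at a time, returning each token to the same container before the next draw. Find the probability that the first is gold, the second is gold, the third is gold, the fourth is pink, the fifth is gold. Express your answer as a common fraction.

Multiply the conditional probability of each draw in order, with replacement (the composition resets each draw).
P = (4/17) · (4/17) · (4/17) · (4/17) · (4/17) = 1024/1419857 ≈ 0.0007.

1024/1419857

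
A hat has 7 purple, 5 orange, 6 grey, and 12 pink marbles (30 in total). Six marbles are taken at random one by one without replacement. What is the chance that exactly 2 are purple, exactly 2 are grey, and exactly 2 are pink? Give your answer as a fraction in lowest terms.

Unordered draws without replacement: count favorable combinations over C(30,6).
Favorable = C(7,2) · C(5,0) · C(6,2) · C(12,2) = 20790; total = C(30,6) = 593775.
P = 20790/593775 = 66/1885 ≈ 0.0350.

66/1885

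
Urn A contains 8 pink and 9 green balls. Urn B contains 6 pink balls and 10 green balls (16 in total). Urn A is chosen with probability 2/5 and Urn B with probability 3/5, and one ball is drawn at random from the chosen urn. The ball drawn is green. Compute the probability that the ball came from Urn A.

P(green | Urn A) = 9/17; P(green | Urn B) = 5/8.
P(green) = 2/5·9/17 + 3/5·5/8 = 399/680.
By Bayes' rule, P(Urn A | green) = 18/85 / 399/680 = 48/133 ≈ 0.3609.

48/133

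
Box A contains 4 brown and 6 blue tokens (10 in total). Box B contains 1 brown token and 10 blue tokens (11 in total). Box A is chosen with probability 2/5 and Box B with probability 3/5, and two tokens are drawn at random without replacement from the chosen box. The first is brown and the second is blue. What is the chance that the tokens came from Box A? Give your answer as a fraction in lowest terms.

P(E | Box A) = 4/15; P(E | Box B) = 1/11.
P(E) = 2/5·4/15 + 3/5·1/11 = 133/825.
By Bayes' rule, P(Box A | E) = 8/75 / 133/825 = 88/133 ≈ 0.6617.

88/133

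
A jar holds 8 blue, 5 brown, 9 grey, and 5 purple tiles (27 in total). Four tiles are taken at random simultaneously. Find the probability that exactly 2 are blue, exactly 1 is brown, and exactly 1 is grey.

Unordered draws without replacement: count favorable combinations over C(27,4).
Favorable = C(8,2) · C(5,1) · C(9,1) · C(5,0) = 1260; total = C(27,4) = 17550.
P = 1260/17550 = 14/195 ≈ 0.0718.

14/195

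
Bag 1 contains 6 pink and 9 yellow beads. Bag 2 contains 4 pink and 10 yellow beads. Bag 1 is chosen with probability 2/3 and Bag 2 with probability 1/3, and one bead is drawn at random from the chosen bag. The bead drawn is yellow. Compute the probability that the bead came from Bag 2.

25/67

P(yellow | Bag 1) = 3/5; P(yellow | Bag 2) = 5/7.
P(yellow) = 2/3·3/5 + 1/3·5/7 = 67/105.
By Bayes' rule, P(Bag 2 | yellow) = 5/21 / 67/105 = 25/67 ≈ 0.3731.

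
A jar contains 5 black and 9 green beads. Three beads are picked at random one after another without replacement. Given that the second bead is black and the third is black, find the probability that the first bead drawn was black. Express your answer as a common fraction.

P(first=black and the second bead is black and the third is black) = (5/14)·(4/13)·(3/12) = 5/182.
P(E) = Σ over first color = 5/182 + 15/182 = 10/91.
By Bayes, P(first=black | E) = 5/182 / 10/91 = 1/4 ≈ 0.2500.

1/4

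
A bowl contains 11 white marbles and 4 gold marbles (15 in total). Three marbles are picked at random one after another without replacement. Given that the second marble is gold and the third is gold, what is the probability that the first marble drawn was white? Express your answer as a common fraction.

P(first=white and the second marble is gold and the third is gold) = (11/15)·(4/14)·(3/13) = 22/455.
P(E) = Σ over first color = 22/455 + 4/455 = 2/35.
By Bayes, P(first=white | E) = 22/455 / 2/35 = 11/13 ≈ 0.8462.

11/13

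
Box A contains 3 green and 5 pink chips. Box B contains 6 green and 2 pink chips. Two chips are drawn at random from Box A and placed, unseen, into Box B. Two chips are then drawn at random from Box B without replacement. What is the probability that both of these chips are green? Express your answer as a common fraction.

Condition on how many of the transferred chips are green (from Box A: 3 green of 8; then Box B has 10 total).
  0 green: C(3,0)C(5,2)/C(8,2) = 5/14; then P = C(6,2)/C(10,2) = 1/3
  1 green: C(3,1)C(5,1)/C(8,2) = 15/28; then P = C(7,2)/C(10,2) = 7/15
  2 green: C(3,2)C(5,0)/C(8,2) = 3/28; then P = C(8,2)/C(10,2) = 28/45
P(both green) = 61/140 ≈ 0.4357.

61/140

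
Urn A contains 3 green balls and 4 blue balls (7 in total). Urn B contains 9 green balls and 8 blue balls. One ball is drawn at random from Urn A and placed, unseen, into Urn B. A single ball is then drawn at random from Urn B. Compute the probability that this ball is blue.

Condition on how many of the transferred balls are blue (from Urn A: 4 blue of 7; then Urn B has 18 total).
  0 blue: C(4,0)C(3,1)/C(7,1) = 3/7; then P = 8/18
  1 blue: C(4,1)C(3,0)/C(7,1) = 4/7; then P = 9/18
P(blue from Urn B) = 10/21 ≈ 0.4762.

10/21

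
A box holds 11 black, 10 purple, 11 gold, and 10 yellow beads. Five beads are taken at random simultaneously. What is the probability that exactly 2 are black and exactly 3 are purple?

Unordered draws without replacement: count favorable combinations over C(42,5).
Favorable = C(11,2) · C(10,3) · C(11,0) · C(10,0) = 6600; total = C(42,5) = 850668.
P = 6600/850668 = 550/70889 ≈ 0.0078.

550/70889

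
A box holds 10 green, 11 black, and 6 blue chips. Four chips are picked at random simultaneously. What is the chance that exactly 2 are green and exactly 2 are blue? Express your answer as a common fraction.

1/26

Unordered draws without replacement: count favorable combinations over C(27,4).
Favorable = C(10,2) · C(11,0) · C(6,2) = 675; total = C(27,4) = 17550.
P = 675/17550 = 1/26 ≈ 0.0385.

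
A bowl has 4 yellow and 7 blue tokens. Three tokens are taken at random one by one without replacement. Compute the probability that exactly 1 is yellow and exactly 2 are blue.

28/55

Unordered draws without replacement: count favorable combinations over C(11,3).
Favorable = C(4,1) · C(7,2) = 84; total = C(11,3) = 165.
P = 84/165 = 28/55 ≈ 0.5091.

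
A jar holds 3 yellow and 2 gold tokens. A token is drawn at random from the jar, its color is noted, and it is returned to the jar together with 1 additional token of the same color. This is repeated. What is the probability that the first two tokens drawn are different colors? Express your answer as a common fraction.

2/5

Either yellow then gold, or gold then yellow; after the first draw the total is 6.
P = (3/5)·(2/6) + (2/5)·(3/6) = 2/5 ≈ 0.4000.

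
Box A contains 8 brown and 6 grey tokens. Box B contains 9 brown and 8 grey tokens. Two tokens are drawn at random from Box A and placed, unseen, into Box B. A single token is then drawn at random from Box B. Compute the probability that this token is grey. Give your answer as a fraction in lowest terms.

Condition on how many of the transferred tokens are grey (from Box A: 6 grey of 14; then Box B has 19 total).
  0 grey: C(6,0)C(8,2)/C(14,2) = 4/13; then P = 8/19
  1 grey: C(6,1)C(8,1)/C(14,2) = 48/91; then P = 9/19
  2 grey: C(6,2)C(8,0)/C(14,2) = 15/91; then P = 10/19
P(grey from Box B) = 62/133 ≈ 0.4662.

62/133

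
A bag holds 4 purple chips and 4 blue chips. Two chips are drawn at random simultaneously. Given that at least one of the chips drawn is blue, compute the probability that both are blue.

3/11

P(both blue) = C(4,2)/C(8,2) = 3/14; P(at least one blue) = 1 − C(4,2)/C(8,2) = 11/14.
Since 'both blue' ⊆ 'at least one blue', P(both | at least one) = 3/14 / 11/14 = 3/11 ≈ 0.2727.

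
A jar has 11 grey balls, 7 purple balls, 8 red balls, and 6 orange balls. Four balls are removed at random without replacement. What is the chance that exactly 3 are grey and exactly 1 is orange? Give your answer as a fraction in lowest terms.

99/3596

Unordered draws without replacement: count favorable combinations over C(32,4).
Favorable = C(11,3) · C(7,0) · C(8,0) · C(6,1) = 990; total = C(32,4) = 35960.
P = 990/35960 = 99/3596 ≈ 0.0275.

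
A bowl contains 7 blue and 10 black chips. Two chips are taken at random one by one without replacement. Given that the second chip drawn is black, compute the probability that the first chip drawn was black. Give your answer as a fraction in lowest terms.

P(first=black and the second chip drawn is black) = (10/17)·(9/16) = 45/136.
P(the second chip drawn is black) = Σ over first color = 35/136 + 45/136 = 10/17.
By Bayes, P(first=black | the second chip drawn is black) = 45/136 / 10/17 = 9/16 ≈ 0.5625.

9/16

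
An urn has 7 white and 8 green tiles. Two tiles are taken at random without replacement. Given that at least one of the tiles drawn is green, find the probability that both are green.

P(both green) = C(8,2)/C(15,2) = 4/15; P(at least one green) = 1 − C(7,2)/C(15,2) = 4/5.
Since 'both green' ⊆ 'at least one green', P(both | at least one) = 4/15 / 4/5 = 1/3 ≈ 0.3333.

1/3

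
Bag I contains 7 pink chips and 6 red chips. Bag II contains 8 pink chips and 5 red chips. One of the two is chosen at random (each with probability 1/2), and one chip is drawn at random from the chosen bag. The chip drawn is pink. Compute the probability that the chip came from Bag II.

8/15

P(pink | Bag I) = 7/13; P(pink | Bag II) = 8/13.
P(pink) = 1/2·7/13 + 1/2·8/13 = 15/26.
By Bayes' rule, P(Bag II | pink) = 4/13 / 15/26 = 8/15 ≈ 0.5333.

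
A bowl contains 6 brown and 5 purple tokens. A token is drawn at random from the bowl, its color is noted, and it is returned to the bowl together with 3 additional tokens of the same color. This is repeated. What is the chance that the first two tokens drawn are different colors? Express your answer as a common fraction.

Either purple then brown, or brown then purple; after the first draw the total is 14.
P = (5/11)·(6/14) + (6/11)·(5/14) = 30/77 ≈ 0.3896.

30/77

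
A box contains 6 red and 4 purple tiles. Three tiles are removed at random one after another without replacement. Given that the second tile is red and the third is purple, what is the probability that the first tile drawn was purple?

P(first=purple and the second tile is red and the third is purple) = (4/10)·(6/9)·(3/8) = 1/10.
P(E) = Σ over first color = 1/6 + 1/10 = 4/15.
By Bayes, P(first=purple | E) = 1/10 / 4/15 = 3/8 ≈ 0.3750.

3/8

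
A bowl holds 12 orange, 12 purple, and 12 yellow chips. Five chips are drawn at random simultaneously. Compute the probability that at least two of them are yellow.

Sum the hypergeometric tail for j = 2,…,5 yellow chips.
Favorable = C(12,2)·C(24,3) + C(12,3)·C(24,2) + C(12,4)·C(24,1) + C(12,5)·C(24,0) = 206976; total = C(36,5) = 376992.
P = 206976/376992 = 28/51 ≈ 0.5490.

28/51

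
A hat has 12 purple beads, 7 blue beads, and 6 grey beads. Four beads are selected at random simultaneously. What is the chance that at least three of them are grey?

79/2530

Sum the hypergeometric tail for j = 3,…,4 grey beads.
Favorable = C(6,3)·C(19,1) + C(6,4)·C(19,0) = 395; total = C(25,4) = 12650.
P = 395/12650 = 79/2530 ≈ 0.0312.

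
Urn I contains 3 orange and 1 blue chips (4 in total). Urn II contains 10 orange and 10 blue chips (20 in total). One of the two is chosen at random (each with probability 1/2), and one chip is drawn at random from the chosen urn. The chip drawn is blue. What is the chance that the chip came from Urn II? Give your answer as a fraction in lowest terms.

2/3

P(blue | Urn I) = 1/4; P(blue | Urn II) = 1/2.
P(blue) = 1/2·1/4 + 1/2·1/2 = 3/8.
By Bayes' rule, P(Urn II | blue) = 1/4 / 3/8 = 2/3 ≈ 0.6667.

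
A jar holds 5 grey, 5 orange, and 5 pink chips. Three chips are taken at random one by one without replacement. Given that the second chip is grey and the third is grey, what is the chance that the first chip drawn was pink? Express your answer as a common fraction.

5/13

P(first=pink and the second chip is grey and the third is grey) = (5/15)·(5/14)·(4/13) = 10/273.
P(E) = Σ over first color = 2/91 + 10/273 + 10/273 = 2/21.
By Bayes, P(first=pink | E) = 10/273 / 2/21 = 5/13 ≈ 0.3846.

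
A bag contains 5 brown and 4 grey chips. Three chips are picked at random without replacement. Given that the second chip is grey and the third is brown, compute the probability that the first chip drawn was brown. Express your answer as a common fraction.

P(first=brown and the second chip is grey and the third is brown) = (5/9)·(4/8)·(4/7) = 10/63.
P(E) = Σ over first color = 10/63 + 5/42 = 5/18.
By Bayes, P(first=brown | E) = 10/63 / 5/18 = 4/7 ≈ 0.5714.

4/7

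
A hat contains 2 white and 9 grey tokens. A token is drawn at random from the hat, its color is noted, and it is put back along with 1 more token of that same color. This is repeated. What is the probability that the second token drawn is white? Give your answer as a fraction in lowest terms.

2/11

Condition on the first draw. If first is white (prob 2/11), second-white has prob (3)/(12); if not (prob 9/11), it has prob 2/(12).
P = (2/11)·(3/12) + (9/11)·(2/12) = 2/11 ≈ 0.1818.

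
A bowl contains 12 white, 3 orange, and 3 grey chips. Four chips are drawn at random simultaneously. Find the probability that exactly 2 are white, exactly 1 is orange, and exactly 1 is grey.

Unordered draws without replacement: count favorable combinations over C(18,4).
Favorable = C(12,2) · C(3,1) · C(3,1) = 594; total = C(18,4) = 3060.
P = 594/3060 = 33/170 ≈ 0.1941.

33/170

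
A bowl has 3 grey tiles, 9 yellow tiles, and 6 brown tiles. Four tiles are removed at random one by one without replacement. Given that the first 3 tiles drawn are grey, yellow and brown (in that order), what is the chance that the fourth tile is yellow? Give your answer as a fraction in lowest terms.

8/15

After removing 1 grey, 1 yellow, 1 brown, the bowl has 8 yellow out of 15 remaining.
P(fourth is yellow | given) = 8/15 ≈ 0.5333.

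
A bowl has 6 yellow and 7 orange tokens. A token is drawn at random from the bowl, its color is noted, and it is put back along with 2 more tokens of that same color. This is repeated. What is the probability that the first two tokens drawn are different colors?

28/65

Either orange then yellow, or yellow then orange; after the first draw the total is 15.
P = (7/13)·(6/15) + (6/13)·(7/15) = 28/65 ≈ 0.4308.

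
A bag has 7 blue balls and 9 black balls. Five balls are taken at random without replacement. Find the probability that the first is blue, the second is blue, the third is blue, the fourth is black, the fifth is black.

Multiply the conditional probability of each draw in order, without replacement, so each draw removes one from its color and from the total.
P = (7/16) · (6/15) · (5/14) · (9/13) · (8/12) = 3/104 ≈ 0.0288.

3/104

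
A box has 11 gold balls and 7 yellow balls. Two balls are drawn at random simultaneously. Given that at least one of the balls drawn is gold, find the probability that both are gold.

5/12

P(both gold) = C(11,2)/C(18,2) = 55/153; P(at least one gold) = 1 − C(7,2)/C(18,2) = 44/51.
Since 'both gold' ⊆ 'at least one gold', P(both | at least one) = 55/153 / 44/51 = 5/12 ≈ 0.4167.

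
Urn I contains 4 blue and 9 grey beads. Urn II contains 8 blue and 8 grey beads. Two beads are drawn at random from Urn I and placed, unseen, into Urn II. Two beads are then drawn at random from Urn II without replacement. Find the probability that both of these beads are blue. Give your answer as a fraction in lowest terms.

Condition on how many of the transferred beads are blue (from Urn I: 4 blue of 13; then Urn II has 18 total).
  0 blue: C(4,0)C(9,2)/C(13,2) = 6/13; then P = C(8,2)/C(18,2) = 28/153
  1 blue: C(4,1)C(9,1)/C(13,2) = 6/13; then P = C(9,2)/C(18,2) = 4/17
  2 blue: C(4,2)C(9,0)/C(13,2) = 1/13; then P = C(10,2)/C(18,2) = 5/17
P(both blue) = 11/51 ≈ 0.2157.

11/51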